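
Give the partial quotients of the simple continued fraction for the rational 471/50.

[9; 2, 2, 1, 1, 1, 2]

Run the Euclidean algorithm on 471 and 50; the successive quotients are the partial quotients a_0, a_1, ... (each step inverts the fractional part left over by the previous one):
  471 = 9*50 + 21, so a_0 = 9.
  50 = 2*21 + 8, so a_1 = 2.
  21 = 2*8 + 5, so a_2 = 2.
  8 = 1*5 + 3, so a_3 = 1.
  5 = 1*3 + 2, so a_4 = 1.
  3 = 1*2 + 1, so a_5 = 1.
  2 = 2*1 + 0, so a_6 = 2.
The remainder reaches 0 after 7 divisions, so the expansion has 7 partial quotients, read off in order.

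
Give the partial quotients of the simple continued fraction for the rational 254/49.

[5; 5, 2, 4]

Run the Euclidean algorithm on 254 and 49; the successive quotients are the partial quotients a_0, a_1, ... (each step inverts the fractional part left over by the previous one):
  254 = 5*49 + 9, so a_0 = 5.
  49 = 5*9 + 4, so a_1 = 5.
  9 = 2*4 + 1, so a_2 = 2.
  4 = 4*1 + 0, so a_3 = 4.
The remainder reaches 0 after 4 divisions, so the expansion has 4 partial quotients, read off in order.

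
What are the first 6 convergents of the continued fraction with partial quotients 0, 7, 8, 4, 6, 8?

0/1, 1/7, 8/57, 33/235, 206/1467, 1681/11971

Using the convergent recurrence p_i = a_i*p_{i-1} + p_{i-2}, q_i = a_i*q_{i-1} + q_{i-2} with p_{-2}=0, p_{-1}=1, q_{-2}=1, q_{-1}=0:
  i=0: a_0=0, p_0 = 0*1 + 0 = 0, q_0 = 0*0 + 1 = 1.
  i=1: a_1=7, p_1 = 7*0 + 1 = 1, q_1 = 7*1 + 0 = 7.
  i=2: a_2=8, p_2 = 8*1 + 0 = 8, q_2 = 8*7 + 1 = 57.
  i=3: a_3=4, p_3 = 4*8 + 1 = 33, q_3 = 4*57 + 7 = 235.
  i=4: a_4=6, p_4 = 6*33 + 8 = 206, q_4 = 6*235 + 57 = 1467.
  i=5: a_5=8, p_5 = 8*206 + 33 = 1681, q_5 = 8*1467 + 235 = 11971.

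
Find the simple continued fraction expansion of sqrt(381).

Write x_i = (sqrt(381) + m_i)/d_i with (m_0, d_0) = (0, 1). a_0 = floor(sqrt(381)) = 19, since 19^2 = 361 <= 381 < 400 = 20^2.
Iterate m_{i+1} = d_i*a_i - m_i, d_{i+1} = (381 - m_{i+1}^2)/d_i, a_{i+1} = floor((a_0 + m_{i+1})/d_{i+1}):
  m_1 = 1*19 - 0 = 19, d_1 = (381 - 19^2)/1 = 20/1 = 20, a_1 = floor((19 + 19)/20) = 1.
  m_2 = 20*1 - 19 = 1, d_2 = (381 - 1^2)/20 = 380/20 = 19, a_2 = floor((19 + 1)/19) = 1.
  m_3 = 19*1 - 1 = 18, d_3 = (381 - 18^2)/19 = 57/19 = 3, a_3 = floor((19 + 18)/3) = 12.
  m_4 = 3*12 - 18 = 18, d_4 = (381 - 18^2)/3 = 57/3 = 19, a_4 = floor((19 + 18)/19) = 1.
  m_5 = 19*1 - 18 = 1, d_5 = (381 - 1^2)/19 = 380/19 = 20, a_5 = floor((19 + 1)/20) = 1.
  m_6 = 20*1 - 1 = 19, d_6 = (381 - 19^2)/20 = 20/20 = 1, a_6 = floor((19 + 19)/1) = 38.
  m_7 = 1*38 - 19 = 19, d_7 = (381 - 19^2)/1 = 20/1 = 20: (m_7, d_7) = (m_1, d_1) = (19, 20), so from here the quotients repeat a_1, ..., a_6; the period length is 6.
Hence the expansion of sqrt(381) is a_0 = 19 followed by the repeating block 1, 1, 12, 1, 1, 38 (period 6).

[19; (1, 1, 12, 1, 1, 38)]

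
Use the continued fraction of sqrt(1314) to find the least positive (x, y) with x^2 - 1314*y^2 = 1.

(x, y) = (145, 4)

First expand sqrt(1314) as a continued fraction. With x_i = (sqrt(1314) + m_i)/d_i and (m_0, d_0) = (0, 1): a_0 = floor(sqrt(1314)) = 36, since 36^2 = 1296 <= 1314 < 1369 = 37^2.
Iterate m_{i+1} = d_i*a_i - m_i, d_{i+1} = (1314 - m_{i+1}^2)/d_i, a_{i+1} = floor((a_0 + m_{i+1})/d_{i+1}):
  m_1 = 1*36 - 0 = 36, d_1 = (1314 - 36^2)/1 = 18/1 = 18, a_1 = floor((36 + 36)/18) = 4.
  m_2 = 18*4 - 36 = 36, d_2 = (1314 - 36^2)/18 = 18/18 = 1, a_2 = floor((36 + 36)/1) = 72.
  m_3 = 1*72 - 36 = 36, d_3 = (1314 - 36^2)/1 = 18/1 = 18: (m_3, d_3) = (m_1, d_1) = (36, 18), so from here the quotients repeat a_1, a_2; the period length is 2.
So sqrt(1314) = [36; (4, 72)] with period length k = 2.
k is even, so the fundamental solution of x^2 - 1314y^2 = 1 is (p_{k-1}, q_{k-1}) = (p_1, q_1); compute convergents through index 1.
Convergents (p_i = a_i*p_{i-1} + p_{i-2}, q_i = a_i*q_{i-1} + q_{i-2} with p_{-2}=0, p_{-1}=1, q_{-2}=1, q_{-1}=0):
  i=0: a_0=36, p_0 = 36*1 + 0 = 36, q_0 = 36*0 + 1 = 1.
  i=1: a_1=4, p_1 = 4*36 + 1 = 145, q_1 = 4*1 + 0 = 4.
Check: 145^2 - 1314*4^2 = 21025 - 21024 = 1, so (x, y) = (145, 4) solves the equation, and by the theorem it is the least positive solution.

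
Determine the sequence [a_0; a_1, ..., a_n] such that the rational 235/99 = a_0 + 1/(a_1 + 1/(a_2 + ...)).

[2; 2, 1, 2, 12]

Run the Euclidean algorithm on 235 and 99; the successive quotients are the partial quotients a_0, a_1, ... (each step inverts the fractional part left over by the previous one):
  235 = 2*99 + 37, so a_0 = 2.
  99 = 2*37 + 25, so a_1 = 2.
  37 = 1*25 + 12, so a_2 = 1.
  25 = 2*12 + 1, so a_3 = 2.
  12 = 12*1 + 0, so a_4 = 12.
The remainder reaches 0 after 5 divisions, so the expansion has 5 partial quotients, read off in order.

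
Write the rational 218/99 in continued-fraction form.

[2; 4, 1, 19]

Run the Euclidean algorithm on 218 and 99; the successive quotients are the partial quotients a_0, a_1, ... (each step inverts the fractional part left over by the previous one):
  218 = 2*99 + 20, so a_0 = 2.
  99 = 4*20 + 19, so a_1 = 4.
  20 = 1*19 + 1, so a_2 = 1.
  19 = 19*1 + 0, so a_3 = 19.
The remainder reaches 0 after 4 divisions, so the expansion has 4 partial quotients, read off in order.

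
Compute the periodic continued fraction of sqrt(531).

[23; (23, 46)]

Write x_i = (sqrt(531) + m_i)/d_i with (m_0, d_0) = (0, 1). a_0 = floor(sqrt(531)) = 23, since 23^2 = 529 <= 531 < 576 = 24^2.
Iterate m_{i+1} = d_i*a_i - m_i, d_{i+1} = (531 - m_{i+1}^2)/d_i, a_{i+1} = floor((a_0 + m_{i+1})/d_{i+1}):
  m_1 = 1*23 - 0 = 23, d_1 = (531 - 23^2)/1 = 2/1 = 2, a_1 = floor((23 + 23)/2) = 23.
  m_2 = 2*23 - 23 = 23, d_2 = (531 - 23^2)/2 = 2/2 = 1, a_2 = floor((23 + 23)/1) = 46.
  m_3 = 1*46 - 23 = 23, d_3 = (531 - 23^2)/1 = 2/1 = 2: (m_3, d_3) = (m_1, d_1) = (23, 2), so from here the quotients repeat a_1, a_2; the period length is 2.
Hence the expansion of sqrt(531) is a_0 = 23 followed by the repeating block 23, 46 (period 2).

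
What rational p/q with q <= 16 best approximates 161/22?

Expand x = 161/22 as a continued fraction with the Euclidean algorithm:
  161 = 7*22 + 7, so a_0 = 7.
  22 = 3*7 + 1, so a_1 = 3.
  7 = 7*1 + 0, so a_2 = 7.
so x = [7; 3, 7].
Convergents (p_i = a_i*p_{i-1} + p_{i-2}, q_i = a_i*q_{i-1} + q_{i-2} with p_{-2}=0, p_{-1}=1, q_{-2}=1, q_{-1}=0), until the denominator exceeds 16:
  i=0: a_0=7, p_0 = 7*1 + 0 = 7, q_0 = 7*0 + 1 = 1.
  i=1: a_1=3, p_1 = 3*7 + 1 = 22, q_1 = 3*1 + 0 = 3.
  i=2: a_2=7, p_2 = 7*22 + 7 = 161, q_2 = 7*3 + 1 = 22.
q_2 = 22 > 16, so the last convergent with denominator <= 16 is p_1/q_1 = 22/3.
The closest fraction with denominator <= 16 is either p_1/q_1 or the intermediate fraction (k*p_1 + p_0)/(k*q_1 + q_0) with the largest k >= 1 whose denominator stays <= 16; these approach x as k grows, and every other convergent or intermediate fraction in range is farther away.
Largest k: floor((16 - q_0)/q_1) = floor((16 - 1)/3) = 5.
That gives (5*22 + 7)/(5*3 + 1) = 117/16.
Compare the errors: |x - 22/3| = |161*3 - 22*22|/(22*3) = 1/66, and |x - 117/16| = |161*16 - 117*22|/(22*16) = 2/352.
Cross-multiplying, 2*66 = 132 < 352 = 1*352, so 2/352 is smaller: the intermediate fraction 117/16 is closer to x than 22/3.

117/16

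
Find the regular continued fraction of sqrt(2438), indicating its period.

Write x_i = (sqrt(2438) + m_i)/d_i with (m_0, d_0) = (0, 1). a_0 = floor(sqrt(2438)) = 49, since 49^2 = 2401 <= 2438 < 2500 = 50^2.
Iterate m_{i+1} = d_i*a_i - m_i, d_{i+1} = (2438 - m_{i+1}^2)/d_i, a_{i+1} = floor((a_0 + m_{i+1})/d_{i+1}):
  m_1 = 1*49 - 0 = 49, d_1 = (2438 - 49^2)/1 = 37/1 = 37, a_1 = floor((49 + 49)/37) = 2.
  m_2 = 37*2 - 49 = 25, d_2 = (2438 - 25^2)/37 = 1813/37 = 49, a_2 = floor((49 + 25)/49) = 1.
  m_3 = 49*1 - 25 = 24, d_3 = (2438 - 24^2)/49 = 1862/49 = 38, a_3 = floor((49 + 24)/38) = 1.
  m_4 = 38*1 - 24 = 14, d_4 = (2438 - 14^2)/38 = 2242/38 = 59, a_4 = floor((49 + 14)/59) = 1.
  m_5 = 59*1 - 14 = 45, d_5 = (2438 - 45^2)/59 = 413/59 = 7, a_5 = floor((49 + 45)/7) = 13.
  m_6 = 7*13 - 45 = 46, d_6 = (2438 - 46^2)/7 = 322/7 = 46, a_6 = floor((49 + 46)/46) = 2.
  m_7 = 46*2 - 46 = 46, d_7 = (2438 - 46^2)/46 = 322/46 = 7, a_7 = floor((49 + 46)/7) = 13.
  m_8 = 7*13 - 46 = 45, d_8 = (2438 - 45^2)/7 = 413/7 = 59, a_8 = floor((49 + 45)/59) = 1.
  m_9 = 59*1 - 45 = 14, d_9 = (2438 - 14^2)/59 = 2242/59 = 38, a_9 = floor((49 + 14)/38) = 1.
  m_10 = 38*1 - 14 = 24, d_10 = (2438 - 24^2)/38 = 1862/38 = 49, a_10 = floor((49 + 24)/49) = 1.
  m_11 = 49*1 - 24 = 25, d_11 = (2438 - 25^2)/49 = 1813/49 = 37, a_11 = floor((49 + 25)/37) = 2.
  m_12 = 37*2 - 25 = 49, d_12 = (2438 - 49^2)/37 = 37/37 = 1, a_12 = floor((49 + 49)/1) = 98.
  m_13 = 1*98 - 49 = 49, d_13 = (2438 - 49^2)/1 = 37/1 = 37: (m_13, d_13) = (m_1, d_1) = (49, 37), so from here the quotients repeat a_1, ..., a_12; the period length is 12.
Hence the expansion of sqrt(2438) is a_0 = 49 followed by the repeating block 2, 1, 1, 1, 13, 2, 13, 1, 1, 1, 2, 98 (period 12).

[49; (2, 1, 1, 1, 13, 2, 13, 1, 1, 1, 2, 98)]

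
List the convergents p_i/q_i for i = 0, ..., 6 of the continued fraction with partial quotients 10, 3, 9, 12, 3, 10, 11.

10/1, 31/3, 289/28, 3499/339, 10786/1045, 111359/10789, 1235735/119724

Using the convergent recurrence p_i = a_i*p_{i-1} + p_{i-2}, q_i = a_i*q_{i-1} + q_{i-2} with p_{-2}=0, p_{-1}=1, q_{-2}=1, q_{-1}=0:
  i=0: a_0=10, p_0 = 10*1 + 0 = 10, q_0 = 10*0 + 1 = 1.
  i=1: a_1=3, p_1 = 3*10 + 1 = 31, q_1 = 3*1 + 0 = 3.
  i=2: a_2=9, p_2 = 9*31 + 10 = 289, q_2 = 9*3 + 1 = 28.
  i=3: a_3=12, p_3 = 12*289 + 31 = 3499, q_3 = 12*28 + 3 = 339.
  i=4: a_4=3, p_4 = 3*3499 + 289 = 10786, q_4 = 3*339 + 28 = 1045.
  i=5: a_5=10, p_5 = 10*10786 + 3499 = 111359, q_5 = 10*1045 + 339 = 10789.
  i=6: a_6=11, p_6 = 11*111359 + 10786 = 1235735, q_6 = 11*10789 + 1045 = 119724.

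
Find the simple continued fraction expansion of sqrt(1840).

[42; (1, 8, 1, 1, 5, 5, 5, 1, 1, 8, 1, 84)]

Write x_i = (sqrt(1840) + m_i)/d_i with (m_0, d_0) = (0, 1). a_0 = floor(sqrt(1840)) = 42, since 42^2 = 1764 <= 1840 < 1849 = 43^2.
Iterate m_{i+1} = d_i*a_i - m_i, d_{i+1} = (1840 - m_{i+1}^2)/d_i, a_{i+1} = floor((a_0 + m_{i+1})/d_{i+1}):
  m_1 = 1*42 - 0 = 42, d_1 = (1840 - 42^2)/1 = 76/1 = 76, a_1 = floor((42 + 42)/76) = 1.
  m_2 = 76*1 - 42 = 34, d_2 = (1840 - 34^2)/76 = 684/76 = 9, a_2 = floor((42 + 34)/9) = 8.
  m_3 = 9*8 - 34 = 38, d_3 = (1840 - 38^2)/9 = 396/9 = 44, a_3 = floor((42 + 38)/44) = 1.
  m_4 = 44*1 - 38 = 6, d_4 = (1840 - 6^2)/44 = 1804/44 = 41, a_4 = floor((42 + 6)/41) = 1.
  m_5 = 41*1 - 6 = 35, d_5 = (1840 - 35^2)/41 = 615/41 = 15, a_5 = floor((42 + 35)/15) = 5.
  m_6 = 15*5 - 35 = 40, d_6 = (1840 - 40^2)/15 = 240/15 = 16, a_6 = floor((42 + 40)/16) = 5.
  m_7 = 16*5 - 40 = 40, d_7 = (1840 - 40^2)/16 = 240/16 = 15, a_7 = floor((42 + 40)/15) = 5.
  m_8 = 15*5 - 40 = 35, d_8 = (1840 - 35^2)/15 = 615/15 = 41, a_8 = floor((42 + 35)/41) = 1.
  m_9 = 41*1 - 35 = 6, d_9 = (1840 - 6^2)/41 = 1804/41 = 44, a_9 = floor((42 + 6)/44) = 1.
  m_10 = 44*1 - 6 = 38, d_10 = (1840 - 38^2)/44 = 396/44 = 9, a_10 = floor((42 + 38)/9) = 8.
  m_11 = 9*8 - 38 = 34, d_11 = (1840 - 34^2)/9 = 684/9 = 76, a_11 = floor((42 + 34)/76) = 1.
  m_12 = 76*1 - 34 = 42, d_12 = (1840 - 42^2)/76 = 76/76 = 1, a_12 = floor((42 + 42)/1) = 84.
  m_13 = 1*84 - 42 = 42, d_13 = (1840 - 42^2)/1 = 76/1 = 76: (m_13, d_13) = (m_1, d_1) = (42, 76), so from here the quotients repeat a_1, ..., a_12; the period length is 12.
Hence the expansion of sqrt(1840) is a_0 = 42 followed by the repeating block 1, 8, 1, 1, 5, 5, 5, 1, 1, 8, 1, 84 (period 12).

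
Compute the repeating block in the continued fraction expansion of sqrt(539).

Write x_i = (sqrt(539) + m_i)/d_i with (m_0, d_0) = (0, 1). a_0 = floor(sqrt(539)) = 23, since 23^2 = 529 <= 539 < 576 = 24^2.
Iterate m_{i+1} = d_i*a_i - m_i, d_{i+1} = (539 - m_{i+1}^2)/d_i, a_{i+1} = floor((a_0 + m_{i+1})/d_{i+1}):
  m_1 = 1*23 - 0 = 23, d_1 = (539 - 23^2)/1 = 10/1 = 10, a_1 = floor((23 + 23)/10) = 4.
  m_2 = 10*4 - 23 = 17, d_2 = (539 - 17^2)/10 = 250/10 = 25, a_2 = floor((23 + 17)/25) = 1.
  m_3 = 25*1 - 17 = 8, d_3 = (539 - 8^2)/25 = 475/25 = 19, a_3 = floor((23 + 8)/19) = 1.
  m_4 = 19*1 - 8 = 11, d_4 = (539 - 11^2)/19 = 418/19 = 22, a_4 = floor((23 + 11)/22) = 1.
  m_5 = 22*1 - 11 = 11, d_5 = (539 - 11^2)/22 = 418/22 = 19, a_5 = floor((23 + 11)/19) = 1.
  m_6 = 19*1 - 11 = 8, d_6 = (539 - 8^2)/19 = 475/19 = 25, a_6 = floor((23 + 8)/25) = 1.
  m_7 = 25*1 - 8 = 17, d_7 = (539 - 17^2)/25 = 250/25 = 10, a_7 = floor((23 + 17)/10) = 4.
  m_8 = 10*4 - 17 = 23, d_8 = (539 - 23^2)/10 = 10/10 = 1, a_8 = floor((23 + 23)/1) = 46.
  m_9 = 1*46 - 23 = 23, d_9 = (539 - 23^2)/1 = 10/1 = 10: (m_9, d_9) = (m_1, d_1) = (23, 10), so from here the quotients repeat a_1, ..., a_8; the period length is 8.
Hence the expansion of sqrt(539) is a_0 = 23 followed by the repeating block 4, 1, 1, 1, 1, 1, 4, 46 (period 8).

[23; (4, 1, 1, 1, 1, 1, 4, 46)]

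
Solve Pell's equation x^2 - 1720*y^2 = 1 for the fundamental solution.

First expand sqrt(1720) as a continued fraction. With x_i = (sqrt(1720) + m_i)/d_i and (m_0, d_0) = (0, 1): a_0 = floor(sqrt(1720)) = 41, since 41^2 = 1681 <= 1720 < 1764 = 42^2.
Iterate m_{i+1} = d_i*a_i - m_i, d_{i+1} = (1720 - m_{i+1}^2)/d_i, a_{i+1} = floor((a_0 + m_{i+1})/d_{i+1}):
  m_1 = 1*41 - 0 = 41, d_1 = (1720 - 41^2)/1 = 39/1 = 39, a_1 = floor((41 + 41)/39) = 2.
  m_2 = 39*2 - 41 = 37, d_2 = (1720 - 37^2)/39 = 351/39 = 9, a_2 = floor((41 + 37)/9) = 8.
  m_3 = 9*8 - 37 = 35, d_3 = (1720 - 35^2)/9 = 495/9 = 55, a_3 = floor((41 + 35)/55) = 1.
  m_4 = 55*1 - 35 = 20, d_4 = (1720 - 20^2)/55 = 1320/55 = 24, a_4 = floor((41 + 20)/24) = 2.
  m_5 = 24*2 - 20 = 28, d_5 = (1720 - 28^2)/24 = 936/24 = 39, a_5 = floor((41 + 28)/39) = 1.
  m_6 = 39*1 - 28 = 11, d_6 = (1720 - 11^2)/39 = 1599/39 = 41, a_6 = floor((41 + 11)/41) = 1.
  m_7 = 41*1 - 11 = 30, d_7 = (1720 - 30^2)/41 = 820/41 = 20, a_7 = floor((41 + 30)/20) = 3.
  m_8 = 20*3 - 30 = 30, d_8 = (1720 - 30^2)/20 = 820/20 = 41, a_8 = floor((41 + 30)/41) = 1.
  m_9 = 41*1 - 30 = 11, d_9 = (1720 - 11^2)/41 = 1599/41 = 39, a_9 = floor((41 + 11)/39) = 1.
  m_10 = 39*1 - 11 = 28, d_10 = (1720 - 28^2)/39 = 936/39 = 24, a_10 = floor((41 + 28)/24) = 2.
  m_11 = 24*2 - 28 = 20, d_11 = (1720 - 20^2)/24 = 1320/24 = 55, a_11 = floor((41 + 20)/55) = 1.
  m_12 = 55*1 - 20 = 35, d_12 = (1720 - 35^2)/55 = 495/55 = 9, a_12 = floor((41 + 35)/9) = 8.
  m_13 = 9*8 - 35 = 37, d_13 = (1720 - 37^2)/9 = 351/9 = 39, a_13 = floor((41 + 37)/39) = 2.
  m_14 = 39*2 - 37 = 41, d_14 = (1720 - 41^2)/39 = 39/39 = 1, a_14 = floor((41 + 41)/1) = 82.
  m_15 = 1*82 - 41 = 41, d_15 = (1720 - 41^2)/1 = 39/1 = 39: (m_15, d_15) = (m_1, d_1) = (41, 39), so from here the quotients repeat a_1, ..., a_14; the period length is 14.
So sqrt(1720) = [41; (2, 8, 1, 2, 1, 1, 3, 1, 1, 2, 1, 8, 2, 82)] with period length k = 14.
k is even, so the fundamental solution of x^2 - 1720y^2 = 1 is (p_{k-1}, q_{k-1}) = (p_13, q_13); compute convergents through index 13.
Convergents (p_i = a_i*p_{i-1} + p_{i-2}, q_i = a_i*q_{i-1} + q_{i-2} with p_{-2}=0, p_{-1}=1, q_{-2}=1, q_{-1}=0):
  i=0: a_0=41, p_0 = 41*1 + 0 = 41, q_0 = 41*0 + 1 = 1.
  i=1: a_1=2, p_1 = 2*41 + 1 = 83, q_1 = 2*1 + 0 = 2.
  i=2: a_2=8, p_2 = 8*83 + 41 = 705, q_2 = 8*2 + 1 = 17.
  i=3: a_3=1, p_3 = 1*705 + 83 = 788, q_3 = 1*17 + 2 = 19.
  i=4: a_4=2, p_4 = 2*788 + 705 = 2281, q_4 = 2*19 + 17 = 55.
  i=5: a_5=1, p_5 = 1*2281 + 788 = 3069, q_5 = 1*55 + 19 = 74.
  i=6: a_6=1, p_6 = 1*3069 + 2281 = 5350, q_6 = 1*74 + 55 = 129.
  i=7: a_7=3, p_7 = 3*5350 + 3069 = 19119, q_7 = 3*129 + 74 = 461.
  i=8: a_8=1, p_8 = 1*19119 + 5350 = 24469, q_8 = 1*461 + 129 = 590.
  i=9: a_9=1, p_9 = 1*24469 + 19119 = 43588, q_9 = 1*590 + 461 = 1051.
  i=10: a_10=2, p_10 = 2*43588 + 24469 = 111645, q_10 = 2*1051 + 590 = 2692.
  i=11: a_11=1, p_11 = 1*111645 + 43588 = 155233, q_11 = 1*2692 + 1051 = 3743.
  i=12: a_12=8, p_12 = 8*155233 + 111645 = 1353509, q_12 = 8*3743 + 2692 = 32636.
  i=13: a_13=2, p_13 = 2*1353509 + 155233 = 2862251, q_13 = 2*32636 + 3743 = 69015.
Check: 2862251^2 - 1720*69015^2 = 8192480787001 - 8192480787000 = 1, so (x, y) = (2862251, 69015) solves the equation, and by the theorem it is the least positive solution.

(x, y) = (2862251, 69015)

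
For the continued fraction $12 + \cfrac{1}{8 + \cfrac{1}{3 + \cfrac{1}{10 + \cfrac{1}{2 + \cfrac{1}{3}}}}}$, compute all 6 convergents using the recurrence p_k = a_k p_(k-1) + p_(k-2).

12/1, 97/8, 303/25, 3127/258, 6557/541, 22798/1881

Using the convergent recurrence p_i = a_i*p_{i-1} + p_{i-2}, q_i = a_i*q_{i-1} + q_{i-2} with p_{-2}=0, p_{-1}=1, q_{-2}=1, q_{-1}=0:
  i=0: a_0=12, p_0 = 12*1 + 0 = 12, q_0 = 12*0 + 1 = 1.
  i=1: a_1=8, p_1 = 8*12 + 1 = 97, q_1 = 8*1 + 0 = 8.
  i=2: a_2=3, p_2 = 3*97 + 12 = 303, q_2 = 3*8 + 1 = 25.
  i=3: a_3=10, p_3 = 10*303 + 97 = 3127, q_3 = 10*25 + 8 = 258.
  i=4: a_4=2, p_4 = 2*3127 + 303 = 6557, q_4 = 2*258 + 25 = 541.
  i=5: a_5=3, p_5 = 3*6557 + 3127 = 22798, q_5 = 3*541 + 258 = 1881.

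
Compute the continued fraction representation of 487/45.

[10; 1, 4, 1, 1, 1, 2]

Run the Euclidean algorithm on 487 and 45; the successive quotients are the partial quotients a_0, a_1, ... (each step inverts the fractional part left over by the previous one):
  487 = 10*45 + 37, so a_0 = 10.
  45 = 1*37 + 8, so a_1 = 1.
  37 = 4*8 + 5, so a_2 = 4.
  8 = 1*5 + 3, so a_3 = 1.
  5 = 1*3 + 2, so a_4 = 1.
  3 = 1*2 + 1, so a_5 = 1.
  2 = 2*1 + 0, so a_6 = 2.
The remainder reaches 0 after 7 divisions, so the expansion has 7 partial quotients, read off in order.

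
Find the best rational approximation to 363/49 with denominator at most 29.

Expand x = 363/49 as a continued fraction with the Euclidean algorithm:
  363 = 7*49 + 20, so a_0 = 7.
  49 = 2*20 + 9, so a_1 = 2.
  20 = 2*9 + 2, so a_2 = 2.
  9 = 4*2 + 1, so a_3 = 4.
  2 = 2*1 + 0, so a_4 = 2.
so x = [7; 2, 2, 4, 2].
Convergents (p_i = a_i*p_{i-1} + p_{i-2}, q_i = a_i*q_{i-1} + q_{i-2} with p_{-2}=0, p_{-1}=1, q_{-2}=1, q_{-1}=0), until the denominator exceeds 29:
  i=0: a_0=7, p_0 = 7*1 + 0 = 7, q_0 = 7*0 + 1 = 1.
  i=1: a_1=2, p_1 = 2*7 + 1 = 15, q_1 = 2*1 + 0 = 2.
  i=2: a_2=2, p_2 = 2*15 + 7 = 37, q_2 = 2*2 + 1 = 5.
  i=3: a_3=4, p_3 = 4*37 + 15 = 163, q_3 = 4*5 + 2 = 22.
  i=4: a_4=2, p_4 = 2*163 + 37 = 363, q_4 = 2*22 + 5 = 49.
q_4 = 49 > 29, so the last convergent with denominator <= 29 is p_3/q_3 = 163/22.
The closest fraction with denominator <= 29 is either p_3/q_3 or the intermediate fraction (k*p_3 + p_2)/(k*q_3 + q_2) with the largest k >= 1 whose denominator stays <= 29; these approach x as k grows, and every other convergent or intermediate fraction in range is farther away.
Largest k: floor((29 - q_2)/q_3) = floor((29 - 5)/22) = 1.
That gives (1*163 + 37)/(1*22 + 5) = 200/27.
Compare the errors: |x - 163/22| = |363*22 - 163*49|/(49*22) = 1/1078, and |x - 200/27| = |363*27 - 200*49|/(49*27) = 1/1323.
Cross-multiplying, 1*1078 = 1078 < 1323 = 1*1323, so 1/1323 is smaller: the intermediate fraction 200/27 is closer to x than 163/22.

200/27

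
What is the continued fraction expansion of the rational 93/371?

Run the Euclidean algorithm on 93 and 371; the successive quotients are the partial quotients a_0, a_1, ... (each step inverts the fractional part left over by the previous one):
  93 = 0*371 + 93, so a_0 = 0.
  371 = 3*93 + 92, so a_1 = 3.
  93 = 1*92 + 1, so a_2 = 1.
  92 = 92*1 + 0, so a_3 = 92.
The remainder reaches 0 after 4 divisions, so the expansion has 4 partial quotients, read off in order.

[0; 3, 1, 92]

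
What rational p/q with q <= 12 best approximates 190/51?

Expand x = 190/51 as a continued fraction with the Euclidean algorithm:
  190 = 3*51 + 37, so a_0 = 3.
  51 = 1*37 + 14, so a_1 = 1.
  37 = 2*14 + 9, so a_2 = 2.
  14 = 1*9 + 5, so a_3 = 1.
  9 = 1*5 + 4, so a_4 = 1.
  5 = 1*4 + 1, so a_5 = 1.
  4 = 4*1 + 0, so a_6 = 4.
so x = [3; 1, 2, 1, 1, 1, 4].
Convergents (p_i = a_i*p_{i-1} + p_{i-2}, q_i = a_i*q_{i-1} + q_{i-2} with p_{-2}=0, p_{-1}=1, q_{-2}=1, q_{-1}=0), until the denominator exceeds 12:
  i=0: a_0=3, p_0 = 3*1 + 0 = 3, q_0 = 3*0 + 1 = 1.
  i=1: a_1=1, p_1 = 1*3 + 1 = 4, q_1 = 1*1 + 0 = 1.
  i=2: a_2=2, p_2 = 2*4 + 3 = 11, q_2 = 2*1 + 1 = 3.
  i=3: a_3=1, p_3 = 1*11 + 4 = 15, q_3 = 1*3 + 1 = 4.
  i=4: a_4=1, p_4 = 1*15 + 11 = 26, q_4 = 1*4 + 3 = 7.
  i=5: a_5=1, p_5 = 1*26 + 15 = 41, q_5 = 1*7 + 4 = 11.
  i=6: a_6=4, p_6 = 4*41 + 26 = 190, q_6 = 4*11 + 7 = 51.
q_6 = 51 > 12, so the last convergent with denominator <= 12 is p_5/q_5 = 41/11.
The closest fraction with denominator <= 12 is either p_5/q_5 or the intermediate fraction (k*p_5 + p_4)/(k*q_5 + q_4) with the largest k >= 1 whose denominator stays <= 12; these approach x as k grows, and every other convergent or intermediate fraction in range is farther away.
Largest k: floor((12 - q_4)/q_5) = floor((12 - 7)/11) = 0.
Since k = 0, no intermediate fraction beyond p_5/q_5 has denominator <= 12, so the convergent 41/11 is the closest (its error is |190*11 - 41*51|/(51*11) = 1/561).

41/11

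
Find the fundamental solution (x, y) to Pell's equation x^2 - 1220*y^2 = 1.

(x, y) = (489, 14)

First expand sqrt(1220) as a continued fraction. With x_i = (sqrt(1220) + m_i)/d_i and (m_0, d_0) = (0, 1): a_0 = floor(sqrt(1220)) = 34, since 34^2 = 1156 <= 1220 < 1225 = 35^2.
Iterate m_{i+1} = d_i*a_i - m_i, d_{i+1} = (1220 - m_{i+1}^2)/d_i, a_{i+1} = floor((a_0 + m_{i+1})/d_{i+1}):
  m_1 = 1*34 - 0 = 34, d_1 = (1220 - 34^2)/1 = 64/1 = 64, a_1 = floor((34 + 34)/64) = 1.
  m_2 = 64*1 - 34 = 30, d_2 = (1220 - 30^2)/64 = 320/64 = 5, a_2 = floor((34 + 30)/5) = 12.
  m_3 = 5*12 - 30 = 30, d_3 = (1220 - 30^2)/5 = 320/5 = 64, a_3 = floor((34 + 30)/64) = 1.
  m_4 = 64*1 - 30 = 34, d_4 = (1220 - 34^2)/64 = 64/64 = 1, a_4 = floor((34 + 34)/1) = 68.
  m_5 = 1*68 - 34 = 34, d_5 = (1220 - 34^2)/1 = 64/1 = 64: (m_5, d_5) = (m_1, d_1) = (34, 64), so from here the quotients repeat a_1, ..., a_4; the period length is 4.
So sqrt(1220) = [34; (1, 12, 1, 68)] with period length k = 4.
k is even, so the fundamental solution of x^2 - 1220y^2 = 1 is (p_{k-1}, q_{k-1}) = (p_3, q_3); compute convergents through index 3.
Convergents (p_i = a_i*p_{i-1} + p_{i-2}, q_i = a_i*q_{i-1} + q_{i-2} with p_{-2}=0, p_{-1}=1, q_{-2}=1, q_{-1}=0):
  i=0: a_0=34, p_0 = 34*1 + 0 = 34, q_0 = 34*0 + 1 = 1.
  i=1: a_1=1, p_1 = 1*34 + 1 = 35, q_1 = 1*1 + 0 = 1.
  i=2: a_2=12, p_2 = 12*35 + 34 = 454, q_2 = 12*1 + 1 = 13.
  i=3: a_3=1, p_3 = 1*454 + 35 = 489, q_3 = 1*13 + 1 = 14.
Check: 489^2 - 1220*14^2 = 239121 - 239120 = 1, so (x, y) = (489, 14) solves the equation, and by the theorem it is the least positive solution.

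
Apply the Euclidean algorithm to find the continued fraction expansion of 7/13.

Run the Euclidean algorithm on 7 and 13; the successive quotients are the partial quotients a_0, a_1, ... (each step inverts the fractional part left over by the previous one):
  7 = 0*13 + 7, so a_0 = 0.
  13 = 1*7 + 6, so a_1 = 1.
  7 = 1*6 + 1, so a_2 = 1.
  6 = 6*1 + 0, so a_3 = 6.
The remainder reaches 0 after 4 divisions, so the expansion has 4 partial quotients, read off in order.

[0; 1, 1, 6]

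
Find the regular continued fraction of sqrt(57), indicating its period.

[7; (1, 1, 4, 1, 1, 14)]

Write x_i = (sqrt(57) + m_i)/d_i with (m_0, d_0) = (0, 1). a_0 = floor(sqrt(57)) = 7, since 7^2 = 49 <= 57 < 64 = 8^2.
Iterate m_{i+1} = d_i*a_i - m_i, d_{i+1} = (57 - m_{i+1}^2)/d_i, a_{i+1} = floor((a_0 + m_{i+1})/d_{i+1}):
  m_1 = 1*7 - 0 = 7, d_1 = (57 - 7^2)/1 = 8/1 = 8, a_1 = floor((7 + 7)/8) = 1.
  m_2 = 8*1 - 7 = 1, d_2 = (57 - 1^2)/8 = 56/8 = 7, a_2 = floor((7 + 1)/7) = 1.
  m_3 = 7*1 - 1 = 6, d_3 = (57 - 6^2)/7 = 21/7 = 3, a_3 = floor((7 + 6)/3) = 4.
  m_4 = 3*4 - 6 = 6, d_4 = (57 - 6^2)/3 = 21/3 = 7, a_4 = floor((7 + 6)/7) = 1.
  m_5 = 7*1 - 6 = 1, d_5 = (57 - 1^2)/7 = 56/7 = 8, a_5 = floor((7 + 1)/8) = 1.
  m_6 = 8*1 - 1 = 7, d_6 = (57 - 7^2)/8 = 8/8 = 1, a_6 = floor((7 + 7)/1) = 14.
  m_7 = 1*14 - 7 = 7, d_7 = (57 - 7^2)/1 = 8/1 = 8: (m_7, d_7) = (m_1, d_1) = (7, 8), so from here the quotients repeat a_1, ..., a_6; the period length is 6.
Hence the expansion of sqrt(57) is a_0 = 7 followed by the repeating block 1, 1, 4, 1, 1, 14 (period 6).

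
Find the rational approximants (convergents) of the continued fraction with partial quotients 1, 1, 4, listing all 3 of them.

1/1, 2/1, 9/5

Using the convergent recurrence p_i = a_i*p_{i-1} + p_{i-2}, q_i = a_i*q_{i-1} + q_{i-2} with p_{-2}=0, p_{-1}=1, q_{-2}=1, q_{-1}=0:
  i=0: a_0=1, p_0 = 1*1 + 0 = 1, q_0 = 1*0 + 1 = 1.
  i=1: a_1=1, p_1 = 1*1 + 1 = 2, q_1 = 1*1 + 0 = 1.
  i=2: a_2=4, p_2 = 4*2 + 1 = 9, q_2 = 4*1 + 1 = 5.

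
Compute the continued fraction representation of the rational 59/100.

[0; 1, 1, 2, 3, 1, 1, 2]

Run the Euclidean algorithm on 59 and 100; the successive quotients are the partial quotients a_0, a_1, ... (each step inverts the fractional part left over by the previous one):
  59 = 0*100 + 59, so a_0 = 0.
  100 = 1*59 + 41, so a_1 = 1.
  59 = 1*41 + 18, so a_2 = 1.
  41 = 2*18 + 5, so a_3 = 2.
  18 = 3*5 + 3, so a_4 = 3.
  5 = 1*3 + 2, so a_5 = 1.
  3 = 1*2 + 1, so a_6 = 1.
  2 = 2*1 + 0, so a_7 = 2.
The remainder reaches 0 after 8 divisions, so the expansion has 8 partial quotients, read off in order.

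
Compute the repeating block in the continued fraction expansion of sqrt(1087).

[32; (1, 31, 1, 64)]

Write x_i = (sqrt(1087) + m_i)/d_i with (m_0, d_0) = (0, 1). a_0 = floor(sqrt(1087)) = 32, since 32^2 = 1024 <= 1087 < 1089 = 33^2.
Iterate m_{i+1} = d_i*a_i - m_i, d_{i+1} = (1087 - m_{i+1}^2)/d_i, a_{i+1} = floor((a_0 + m_{i+1})/d_{i+1}):
  m_1 = 1*32 - 0 = 32, d_1 = (1087 - 32^2)/1 = 63/1 = 63, a_1 = floor((32 + 32)/63) = 1.
  m_2 = 63*1 - 32 = 31, d_2 = (1087 - 31^2)/63 = 126/63 = 2, a_2 = floor((32 + 31)/2) = 31.
  m_3 = 2*31 - 31 = 31, d_3 = (1087 - 31^2)/2 = 126/2 = 63, a_3 = floor((32 + 31)/63) = 1.
  m_4 = 63*1 - 31 = 32, d_4 = (1087 - 32^2)/63 = 63/63 = 1, a_4 = floor((32 + 32)/1) = 64.
  m_5 = 1*64 - 32 = 32, d_5 = (1087 - 32^2)/1 = 63/1 = 63: (m_5, d_5) = (m_1, d_1) = (32, 63), so from here the quotients repeat a_1, ..., a_4; the period length is 4.
Hence the expansion of sqrt(1087) is a_0 = 32 followed by the repeating block 1, 31, 1, 64 (period 4).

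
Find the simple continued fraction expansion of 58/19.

[3; 19]

Run the Euclidean algorithm on 58 and 19; the successive quotients are the partial quotients a_0, a_1, ... (each step inverts the fractional part left over by the previous one):
  58 = 3*19 + 1, so a_0 = 3.
  19 = 19*1 + 0, so a_1 = 19.
The remainder reaches 0 after 2 divisions, so the expansion has 2 partial quotients, read off in order.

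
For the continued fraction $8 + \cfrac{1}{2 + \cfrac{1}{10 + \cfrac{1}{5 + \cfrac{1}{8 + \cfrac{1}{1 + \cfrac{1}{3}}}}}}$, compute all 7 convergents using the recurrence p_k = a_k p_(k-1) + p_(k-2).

Using the convergent recurrence p_i = a_i*p_{i-1} + p_{i-2}, q_i = a_i*q_{i-1} + q_{i-2} with p_{-2}=0, p_{-1}=1, q_{-2}=1, q_{-1}=0:
  i=0: a_0=8, p_0 = 8*1 + 0 = 8, q_0 = 8*0 + 1 = 1.
  i=1: a_1=2, p_1 = 2*8 + 1 = 17, q_1 = 2*1 + 0 = 2.
  i=2: a_2=10, p_2 = 10*17 + 8 = 178, q_2 = 10*2 + 1 = 21.
  i=3: a_3=5, p_3 = 5*178 + 17 = 907, q_3 = 5*21 + 2 = 107.
  i=4: a_4=8, p_4 = 8*907 + 178 = 7434, q_4 = 8*107 + 21 = 877.
  i=5: a_5=1, p_5 = 1*7434 + 907 = 8341, q_5 = 1*877 + 107 = 984.
  i=6: a_6=3, p_6 = 3*8341 + 7434 = 32457, q_6 = 3*984 + 877 = 3829.

8/1, 17/2, 178/21, 907/107, 7434/877, 8341/984, 32457/3829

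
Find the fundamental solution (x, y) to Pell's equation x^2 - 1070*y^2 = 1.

(x, y) = (2948491, 90138)

First expand sqrt(1070) as a continued fraction. With x_i = (sqrt(1070) + m_i)/d_i and (m_0, d_0) = (0, 1): a_0 = floor(sqrt(1070)) = 32, since 32^2 = 1024 <= 1070 < 1089 = 33^2.
Iterate m_{i+1} = d_i*a_i - m_i, d_{i+1} = (1070 - m_{i+1}^2)/d_i, a_{i+1} = floor((a_0 + m_{i+1})/d_{i+1}):
  m_1 = 1*32 - 0 = 32, d_1 = (1070 - 32^2)/1 = 46/1 = 46, a_1 = floor((32 + 32)/46) = 1.
  m_2 = 46*1 - 32 = 14, d_2 = (1070 - 14^2)/46 = 874/46 = 19, a_2 = floor((32 + 14)/19) = 2.
  m_3 = 19*2 - 14 = 24, d_3 = (1070 - 24^2)/19 = 494/19 = 26, a_3 = floor((32 + 24)/26) = 2.
  m_4 = 26*2 - 24 = 28, d_4 = (1070 - 28^2)/26 = 286/26 = 11, a_4 = floor((32 + 28)/11) = 5.
  m_5 = 11*5 - 28 = 27, d_5 = (1070 - 27^2)/11 = 341/11 = 31, a_5 = floor((32 + 27)/31) = 1.
  m_6 = 31*1 - 27 = 4, d_6 = (1070 - 4^2)/31 = 1054/31 = 34, a_6 = floor((32 + 4)/34) = 1.
  m_7 = 34*1 - 4 = 30, d_7 = (1070 - 30^2)/34 = 170/34 = 5, a_7 = floor((32 + 30)/5) = 12.
  m_8 = 5*12 - 30 = 30, d_8 = (1070 - 30^2)/5 = 170/5 = 34, a_8 = floor((32 + 30)/34) = 1.
  m_9 = 34*1 - 30 = 4, d_9 = (1070 - 4^2)/34 = 1054/34 = 31, a_9 = floor((32 + 4)/31) = 1.
  m_10 = 31*1 - 4 = 27, d_10 = (1070 - 27^2)/31 = 341/31 = 11, a_10 = floor((32 + 27)/11) = 5.
  m_11 = 11*5 - 27 = 28, d_11 = (1070 - 28^2)/11 = 286/11 = 26, a_11 = floor((32 + 28)/26) = 2.
  m_12 = 26*2 - 28 = 24, d_12 = (1070 - 24^2)/26 = 494/26 = 19, a_12 = floor((32 + 24)/19) = 2.
  m_13 = 19*2 - 24 = 14, d_13 = (1070 - 14^2)/19 = 874/19 = 46, a_13 = floor((32 + 14)/46) = 1.
  m_14 = 46*1 - 14 = 32, d_14 = (1070 - 32^2)/46 = 46/46 = 1, a_14 = floor((32 + 32)/1) = 64.
  m_15 = 1*64 - 32 = 32, d_15 = (1070 - 32^2)/1 = 46/1 = 46: (m_15, d_15) = (m_1, d_1) = (32, 46), so from here the quotients repeat a_1, ..., a_14; the period length is 14.
So sqrt(1070) = [32; (1, 2, 2, 5, 1, 1, 12, 1, 1, 5, 2, 2, 1, 64)] with period length k = 14.
k is even, so the fundamental solution of x^2 - 1070y^2 = 1 is (p_{k-1}, q_{k-1}) = (p_13, q_13); compute convergents through index 13.
Convergents (p_i = a_i*p_{i-1} + p_{i-2}, q_i = a_i*q_{i-1} + q_{i-2} with p_{-2}=0, p_{-1}=1, q_{-2}=1, q_{-1}=0):
  i=0: a_0=32, p_0 = 32*1 + 0 = 32, q_0 = 32*0 + 1 = 1.
  i=1: a_1=1, p_1 = 1*32 + 1 = 33, q_1 = 1*1 + 0 = 1.
  i=2: a_2=2, p_2 = 2*33 + 32 = 98, q_2 = 2*1 + 1 = 3.
  i=3: a_3=2, p_3 = 2*98 + 33 = 229, q_3 = 2*3 + 1 = 7.
  i=4: a_4=5, p_4 = 5*229 + 98 = 1243, q_4 = 5*7 + 3 = 38.
  i=5: a_5=1, p_5 = 1*1243 + 229 = 1472, q_5 = 1*38 + 7 = 45.
  i=6: a_6=1, p_6 = 1*1472 + 1243 = 2715, q_6 = 1*45 + 38 = 83.
  i=7: a_7=12, p_7 = 12*2715 + 1472 = 34052, q_7 = 12*83 + 45 = 1041.
  i=8: a_8=1, p_8 = 1*34052 + 2715 = 36767, q_8 = 1*1041 + 83 = 1124.
  i=9: a_9=1, p_9 = 1*36767 + 34052 = 70819, q_9 = 1*1124 + 1041 = 2165.
  i=10: a_10=5, p_10 = 5*70819 + 36767 = 390862, q_10 = 5*2165 + 1124 = 11949.
  i=11: a_11=2, p_11 = 2*390862 + 70819 = 852543, q_11 = 2*11949 + 2165 = 26063.
  i=12: a_12=2, p_12 = 2*852543 + 390862 = 2095948, q_12 = 2*26063 + 11949 = 64075.
  i=13: a_13=1, p_13 = 1*2095948 + 852543 = 2948491, q_13 = 1*64075 + 26063 = 90138.
Check: 2948491^2 - 1070*90138^2 = 8693599177081 - 8693599177080 = 1, so (x, y) = (2948491, 90138) solves the equation, and by the theorem it is the least positive solution.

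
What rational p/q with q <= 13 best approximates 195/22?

Expand x = 195/22 as a continued fraction with the Euclidean algorithm:
  195 = 8*22 + 19, so a_0 = 8.
  22 = 1*19 + 3, so a_1 = 1.
  19 = 6*3 + 1, so a_2 = 6.
  3 = 3*1 + 0, so a_3 = 3.
so x = [8; 1, 6, 3].
Convergents (p_i = a_i*p_{i-1} + p_{i-2}, q_i = a_i*q_{i-1} + q_{i-2} with p_{-2}=0, p_{-1}=1, q_{-2}=1, q_{-1}=0), until the denominator exceeds 13:
  i=0: a_0=8, p_0 = 8*1 + 0 = 8, q_0 = 8*0 + 1 = 1.
  i=1: a_1=1, p_1 = 1*8 + 1 = 9, q_1 = 1*1 + 0 = 1.
  i=2: a_2=6, p_2 = 6*9 + 8 = 62, q_2 = 6*1 + 1 = 7.
  i=3: a_3=3, p_3 = 3*62 + 9 = 195, q_3 = 3*7 + 1 = 22.
q_3 = 22 > 13, so the last convergent with denominator <= 13 is p_2/q_2 = 62/7.
The closest fraction with denominator <= 13 is either p_2/q_2 or the intermediate fraction (k*p_2 + p_1)/(k*q_2 + q_1) with the largest k >= 1 whose denominator stays <= 13; these approach x as k grows, and every other convergent or intermediate fraction in range is farther away.
Largest k: floor((13 - q_1)/q_2) = floor((13 - 1)/7) = 1.
That gives (1*62 + 9)/(1*7 + 1) = 71/8.
Compare the errors: |x - 62/7| = |195*7 - 62*22|/(22*7) = 1/154, and |x - 71/8| = |195*8 - 71*22|/(22*8) = 2/176.
Cross-multiplying, 1*176 = 176 < 308 = 2*154, so 1/154 is smaller: the convergent 62/7 is closer to x than 71/8.

62/7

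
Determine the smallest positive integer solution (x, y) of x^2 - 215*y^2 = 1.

First expand sqrt(215) as a continued fraction. With x_i = (sqrt(215) + m_i)/d_i and (m_0, d_0) = (0, 1): a_0 = floor(sqrt(215)) = 14, since 14^2 = 196 <= 215 < 225 = 15^2.
Iterate m_{i+1} = d_i*a_i - m_i, d_{i+1} = (215 - m_{i+1}^2)/d_i, a_{i+1} = floor((a_0 + m_{i+1})/d_{i+1}):
  m_1 = 1*14 - 0 = 14, d_1 = (215 - 14^2)/1 = 19/1 = 19, a_1 = floor((14 + 14)/19) = 1.
  m_2 = 19*1 - 14 = 5, d_2 = (215 - 5^2)/19 = 190/19 = 10, a_2 = floor((14 + 5)/10) = 1.
  m_3 = 10*1 - 5 = 5, d_3 = (215 - 5^2)/10 = 190/10 = 19, a_3 = floor((14 + 5)/19) = 1.
  m_4 = 19*1 - 5 = 14, d_4 = (215 - 14^2)/19 = 19/19 = 1, a_4 = floor((14 + 14)/1) = 28.
  m_5 = 1*28 - 14 = 14, d_5 = (215 - 14^2)/1 = 19/1 = 19: (m_5, d_5) = (m_1, d_1) = (14, 19), so from here the quotients repeat a_1, ..., a_4; the period length is 4.
So sqrt(215) = [14; (1, 1, 1, 28)] with period length k = 4.
k is even, so the fundamental solution of x^2 - 215y^2 = 1 is (p_{k-1}, q_{k-1}) = (p_3, q_3); compute convergents through index 3.
Convergents (p_i = a_i*p_{i-1} + p_{i-2}, q_i = a_i*q_{i-1} + q_{i-2} with p_{-2}=0, p_{-1}=1, q_{-2}=1, q_{-1}=0):
  i=0: a_0=14, p_0 = 14*1 + 0 = 14, q_0 = 14*0 + 1 = 1.
  i=1: a_1=1, p_1 = 1*14 + 1 = 15, q_1 = 1*1 + 0 = 1.
  i=2: a_2=1, p_2 = 1*15 + 14 = 29, q_2 = 1*1 + 1 = 2.
  i=3: a_3=1, p_3 = 1*29 + 15 = 44, q_3 = 1*2 + 1 = 3.
Check: 44^2 - 215*3^2 = 1936 - 1935 = 1, so (x, y) = (44, 3) solves the equation, and by the theorem it is the least positive solution.

(x, y) = (44, 3)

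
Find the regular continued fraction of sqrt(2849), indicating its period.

Write x_i = (sqrt(2849) + m_i)/d_i with (m_0, d_0) = (0, 1). a_0 = floor(sqrt(2849)) = 53, since 53^2 = 2809 <= 2849 < 2916 = 54^2.
Iterate m_{i+1} = d_i*a_i - m_i, d_{i+1} = (2849 - m_{i+1}^2)/d_i, a_{i+1} = floor((a_0 + m_{i+1})/d_{i+1}):
  m_1 = 1*53 - 0 = 53, d_1 = (2849 - 53^2)/1 = 40/1 = 40, a_1 = floor((53 + 53)/40) = 2.
  m_2 = 40*2 - 53 = 27, d_2 = (2849 - 27^2)/40 = 2120/40 = 53, a_2 = floor((53 + 27)/53) = 1.
  m_3 = 53*1 - 27 = 26, d_3 = (2849 - 26^2)/53 = 2173/53 = 41, a_3 = floor((53 + 26)/41) = 1.
  m_4 = 41*1 - 26 = 15, d_4 = (2849 - 15^2)/41 = 2624/41 = 64, a_4 = floor((53 + 15)/64) = 1.
  m_5 = 64*1 - 15 = 49, d_5 = (2849 - 49^2)/64 = 448/64 = 7, a_5 = floor((53 + 49)/7) = 14.
  m_6 = 7*14 - 49 = 49, d_6 = (2849 - 49^2)/7 = 448/7 = 64, a_6 = floor((53 + 49)/64) = 1.
  m_7 = 64*1 - 49 = 15, d_7 = (2849 - 15^2)/64 = 2624/64 = 41, a_7 = floor((53 + 15)/41) = 1.
  m_8 = 41*1 - 15 = 26, d_8 = (2849 - 26^2)/41 = 2173/41 = 53, a_8 = floor((53 + 26)/53) = 1.
  m_9 = 53*1 - 26 = 27, d_9 = (2849 - 27^2)/53 = 2120/53 = 40, a_9 = floor((53 + 27)/40) = 2.
  m_10 = 40*2 - 27 = 53, d_10 = (2849 - 53^2)/40 = 40/40 = 1, a_10 = floor((53 + 53)/1) = 106.
  m_11 = 1*106 - 53 = 53, d_11 = (2849 - 53^2)/1 = 40/1 = 40: (m_11, d_11) = (m_1, d_1) = (53, 40), so from here the quotients repeat a_1, ..., a_10; the period length is 10.
Hence the expansion of sqrt(2849) is a_0 = 53 followed by the repeating block 2, 1, 1, 1, 14, 1, 1, 1, 2, 106 (period 10).

[53; (2, 1, 1, 1, 14, 1, 1, 1, 2, 106)]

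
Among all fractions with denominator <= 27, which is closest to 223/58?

Expand x = 223/58 as a continued fraction with the Euclidean algorithm:
  223 = 3*58 + 49, so a_0 = 3.
  58 = 1*49 + 9, so a_1 = 1.
  49 = 5*9 + 4, so a_2 = 5.
  9 = 2*4 + 1, so a_3 = 2.
  4 = 4*1 + 0, so a_4 = 4.
so x = [3; 1, 5, 2, 4].
Convergents (p_i = a_i*p_{i-1} + p_{i-2}, q_i = a_i*q_{i-1} + q_{i-2} with p_{-2}=0, p_{-1}=1, q_{-2}=1, q_{-1}=0), until the denominator exceeds 27:
  i=0: a_0=3, p_0 = 3*1 + 0 = 3, q_0 = 3*0 + 1 = 1.
  i=1: a_1=1, p_1 = 1*3 + 1 = 4, q_1 = 1*1 + 0 = 1.
  i=2: a_2=5, p_2 = 5*4 + 3 = 23, q_2 = 5*1 + 1 = 6.
  i=3: a_3=2, p_3 = 2*23 + 4 = 50, q_3 = 2*6 + 1 = 13.
  i=4: a_4=4, p_4 = 4*50 + 23 = 223, q_4 = 4*13 + 6 = 58.
q_4 = 58 > 27, so the last convergent with denominator <= 27 is p_3/q_3 = 50/13.
The closest fraction with denominator <= 27 is either p_3/q_3 or the intermediate fraction (k*p_3 + p_2)/(k*q_3 + q_2) with the largest k >= 1 whose denominator stays <= 27; these approach x as k grows, and every other convergent or intermediate fraction in range is farther away.
Largest k: floor((27 - q_2)/q_3) = floor((27 - 6)/13) = 1.
That gives (1*50 + 23)/(1*13 + 6) = 73/19.
Compare the errors: |x - 50/13| = |223*13 - 50*58|/(58*13) = 1/754, and |x - 73/19| = |223*19 - 73*58|/(58*19) = 3/1102.
Cross-multiplying, 1*1102 = 1102 < 2262 = 3*754, so 1/754 is smaller: the convergent 50/13 is closer to x than 73/19.

50/13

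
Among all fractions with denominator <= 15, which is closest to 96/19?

76/15

Expand x = 96/19 as a continued fraction with the Euclidean algorithm:
  96 = 5*19 + 1, so a_0 = 5.
  19 = 19*1 + 0, so a_1 = 19.
so x = [5; 19].
Convergents (p_i = a_i*p_{i-1} + p_{i-2}, q_i = a_i*q_{i-1} + q_{i-2} with p_{-2}=0, p_{-1}=1, q_{-2}=1, q_{-1}=0), until the denominator exceeds 15:
  i=0: a_0=5, p_0 = 5*1 + 0 = 5, q_0 = 5*0 + 1 = 1.
  i=1: a_1=19, p_1 = 19*5 + 1 = 96, q_1 = 19*1 + 0 = 19.
q_1 = 19 > 15, so the last convergent with denominator <= 15 is p_0/q_0 = 5/1.
The closest fraction with denominator <= 15 is either p_0/q_0 or the intermediate fraction (k*p_0 + p_{-1})/(k*q_0 + q_{-1}) with the largest k >= 1 whose denominator stays <= 15; these approach x as k grows, and every other convergent or intermediate fraction in range is farther away.
Largest k: floor((15 - q_{-1})/q_0) = floor((15 - 0)/1) = 15 (using the seeds p_{-1} = 1, q_{-1} = 0).
That gives (15*5 + 1)/(15*1 + 0) = 76/15.
Compare the errors: |x - 5/1| = |96*1 - 5*19|/(19*1) = 1/19, and |x - 76/15| = |96*15 - 76*19|/(19*15) = 4/285.
Cross-multiplying, 4*19 = 76 < 285 = 1*285, so 4/285 is smaller: the intermediate fraction 76/15 is closer to x than 5/1.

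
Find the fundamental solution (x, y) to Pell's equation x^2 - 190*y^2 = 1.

(x, y) = (52021, 3774)

First expand sqrt(190) as a continued fraction. With x_i = (sqrt(190) + m_i)/d_i and (m_0, d_0) = (0, 1): a_0 = floor(sqrt(190)) = 13, since 13^2 = 169 <= 190 < 196 = 14^2.
Iterate m_{i+1} = d_i*a_i - m_i, d_{i+1} = (190 - m_{i+1}^2)/d_i, a_{i+1} = floor((a_0 + m_{i+1})/d_{i+1}):
  m_1 = 1*13 - 0 = 13, d_1 = (190 - 13^2)/1 = 21/1 = 21, a_1 = floor((13 + 13)/21) = 1.
  m_2 = 21*1 - 13 = 8, d_2 = (190 - 8^2)/21 = 126/21 = 6, a_2 = floor((13 + 8)/6) = 3.
  m_3 = 6*3 - 8 = 10, d_3 = (190 - 10^2)/6 = 90/6 = 15, a_3 = floor((13 + 10)/15) = 1.
  m_4 = 15*1 - 10 = 5, d_4 = (190 - 5^2)/15 = 165/15 = 11, a_4 = floor((13 + 5)/11) = 1.
  m_5 = 11*1 - 5 = 6, d_5 = (190 - 6^2)/11 = 154/11 = 14, a_5 = floor((13 + 6)/14) = 1.
  m_6 = 14*1 - 6 = 8, d_6 = (190 - 8^2)/14 = 126/14 = 9, a_6 = floor((13 + 8)/9) = 2.
  m_7 = 9*2 - 8 = 10, d_7 = (190 - 10^2)/9 = 90/9 = 10, a_7 = floor((13 + 10)/10) = 2.
  m_8 = 10*2 - 10 = 10, d_8 = (190 - 10^2)/10 = 90/10 = 9, a_8 = floor((13 + 10)/9) = 2.
  m_9 = 9*2 - 10 = 8, d_9 = (190 - 8^2)/9 = 126/9 = 14, a_9 = floor((13 + 8)/14) = 1.
  m_10 = 14*1 - 8 = 6, d_10 = (190 - 6^2)/14 = 154/14 = 11, a_10 = floor((13 + 6)/11) = 1.
  m_11 = 11*1 - 6 = 5, d_11 = (190 - 5^2)/11 = 165/11 = 15, a_11 = floor((13 + 5)/15) = 1.
  m_12 = 15*1 - 5 = 10, d_12 = (190 - 10^2)/15 = 90/15 = 6, a_12 = floor((13 + 10)/6) = 3.
  m_13 = 6*3 - 10 = 8, d_13 = (190 - 8^2)/6 = 126/6 = 21, a_13 = floor((13 + 8)/21) = 1.
  m_14 = 21*1 - 8 = 13, d_14 = (190 - 13^2)/21 = 21/21 = 1, a_14 = floor((13 + 13)/1) = 26.
  m_15 = 1*26 - 13 = 13, d_15 = (190 - 13^2)/1 = 21/1 = 21: (m_15, d_15) = (m_1, d_1) = (13, 21), so from here the quotients repeat a_1, ..., a_14; the period length is 14.
So sqrt(190) = [13; (1, 3, 1, 1, 1, 2, 2, 2, 1, 1, 1, 3, 1, 26)] with period length k = 14.
k is even, so the fundamental solution of x^2 - 190y^2 = 1 is (p_{k-1}, q_{k-1}) = (p_13, q_13); compute convergents through index 13.
Convergents (p_i = a_i*p_{i-1} + p_{i-2}, q_i = a_i*q_{i-1} + q_{i-2} with p_{-2}=0, p_{-1}=1, q_{-2}=1, q_{-1}=0):
  i=0: a_0=13, p_0 = 13*1 + 0 = 13, q_0 = 13*0 + 1 = 1.
  i=1: a_1=1, p_1 = 1*13 + 1 = 14, q_1 = 1*1 + 0 = 1.
  i=2: a_2=3, p_2 = 3*14 + 13 = 55, q_2 = 3*1 + 1 = 4.
  i=3: a_3=1, p_3 = 1*55 + 14 = 69, q_3 = 1*4 + 1 = 5.
  i=4: a_4=1, p_4 = 1*69 + 55 = 124, q_4 = 1*5 + 4 = 9.
  i=5: a_5=1, p_5 = 1*124 + 69 = 193, q_5 = 1*9 + 5 = 14.
  i=6: a_6=2, p_6 = 2*193 + 124 = 510, q_6 = 2*14 + 9 = 37.
  i=7: a_7=2, p_7 = 2*510 + 193 = 1213, q_7 = 2*37 + 14 = 88.
  i=8: a_8=2, p_8 = 2*1213 + 510 = 2936, q_8 = 2*88 + 37 = 213.
  i=9: a_9=1, p_9 = 1*2936 + 1213 = 4149, q_9 = 1*213 + 88 = 301.
  i=10: a_10=1, p_10 = 1*4149 + 2936 = 7085, q_10 = 1*301 + 213 = 514.
  i=11: a_11=1, p_11 = 1*7085 + 4149 = 11234, q_11 = 1*514 + 301 = 815.
  i=12: a_12=3, p_12 = 3*11234 + 7085 = 40787, q_12 = 3*815 + 514 = 2959.
  i=13: a_13=1, p_13 = 1*40787 + 11234 = 52021, q_13 = 1*2959 + 815 = 3774.
Check: 52021^2 - 190*3774^2 = 2706184441 - 2706184440 = 1, so (x, y) = (52021, 3774) solves the equation, and by the theorem it is the least positive solution.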